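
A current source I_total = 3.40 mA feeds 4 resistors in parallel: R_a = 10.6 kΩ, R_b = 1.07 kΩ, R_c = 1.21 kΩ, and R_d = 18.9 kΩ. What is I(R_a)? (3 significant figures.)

Conductances: ΣG = 1/10.6 + 1/1.07 + 1/1.21 + 1/18.9 = 1.908 (1/kΩ).
Current divider: I(R_a) = I_total · G_k/ΣG = 3.40 × (0.09434/1.908) = 3.40 × 0.04944 = 0.1681 mA.

I ≈ 0.168 mA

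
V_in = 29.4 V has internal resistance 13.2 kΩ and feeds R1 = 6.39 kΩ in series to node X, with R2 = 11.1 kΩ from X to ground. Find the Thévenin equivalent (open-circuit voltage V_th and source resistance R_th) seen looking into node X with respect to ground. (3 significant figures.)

R1' = 13.2 + 6.39 = 19.59 kΩ (source resistance + R1).
With X open, the divider is unloaded: V_th = 29.4 × 11.1/30.69 = 10.63 V.
With V_in suppressed (replaced by a short), R_th = R1' ‖ R2 = (19.59 × 11.1)/(19.59 + 11.1) = 7.085 kΩ.

V_th ≈ 10.6 V, R_th ≈ 7.09 kΩ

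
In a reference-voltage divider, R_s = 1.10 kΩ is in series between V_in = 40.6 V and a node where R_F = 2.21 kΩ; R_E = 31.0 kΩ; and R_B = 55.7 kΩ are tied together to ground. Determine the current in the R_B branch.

Parallel bank: R_p = 1/(1/2.21 + 1/31.0 + 1/55.7) = 1.989 kΩ.
V_A = 40.6 × 1.989/3.089 = 26.14 V.
I(R_B) = V_A / R_B = 26.14/55.7 = 0.4694 mA.

I ≈ 0.469 mA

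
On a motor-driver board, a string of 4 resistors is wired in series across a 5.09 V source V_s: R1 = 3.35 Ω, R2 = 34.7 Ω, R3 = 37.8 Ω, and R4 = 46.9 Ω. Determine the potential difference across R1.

V ≈ 0.139 V

ΣR = 3.35 + 34.7 + 37.8 + 46.9 = 122.8 Ω.
Voltage divider: V = V_s · (3.350 / 122.8) = 5.09 × 0.02729 = 0.1389 V.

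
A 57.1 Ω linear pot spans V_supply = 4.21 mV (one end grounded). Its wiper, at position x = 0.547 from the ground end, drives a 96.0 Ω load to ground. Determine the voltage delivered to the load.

Split the track: R_lower = x·R_p = 31.23 Ω, R_upper = (1−x)·R_p = 25.87 Ω.
Lower segment in parallel with the load: 31.23 ‖ 96.0 = 23.57 Ω.
Loaded-divider output: V_out = 4.21 × 0.4767 = 2.007 mV.

V_out ≈ 2.01 mV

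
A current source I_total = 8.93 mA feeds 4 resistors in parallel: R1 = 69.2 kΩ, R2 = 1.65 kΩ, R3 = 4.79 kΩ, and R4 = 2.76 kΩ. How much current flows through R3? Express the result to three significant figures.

Total conductance ΣG = 1/69.2 + 1/1.65 + 1/4.79 + 1/2.76 = 1.192 (units of 1/kΩ).
By the current-divider rule, I = I_total · G_k/ΣG = 8.93 × 0.1752 = 1.565 mA.

I ≈ 1.56 mA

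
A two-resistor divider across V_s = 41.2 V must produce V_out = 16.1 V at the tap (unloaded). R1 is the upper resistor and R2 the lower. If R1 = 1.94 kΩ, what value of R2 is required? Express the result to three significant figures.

R2 ≈ 1.24 kΩ

V_out/V_s = R2/(R1+R2) = 0.3908.
Rearranging, R2 = R1·k/(1−k) = 1.94 × 0.6414 = 1.244 kΩ.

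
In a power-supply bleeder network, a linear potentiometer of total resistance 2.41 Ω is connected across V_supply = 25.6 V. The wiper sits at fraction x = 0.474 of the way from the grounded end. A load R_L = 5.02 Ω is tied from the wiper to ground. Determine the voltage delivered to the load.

V_out ≈ 10.8 V

Split the track: R_lower = x·R_p = 1.142 Ω, R_upper = (1−x)·R_p = 1.268 Ω.
R_L loads the lower segment: effective lower R = 0.9306 Ω.
Then V_out = V_supply · 0.9306/(1.268 + 0.9306) = 10.84 V.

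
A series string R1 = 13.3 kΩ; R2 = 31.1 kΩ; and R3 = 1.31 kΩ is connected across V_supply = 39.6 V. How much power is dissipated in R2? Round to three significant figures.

Series current I = V_supply/ΣR = 39.6/45.71 = 0.8663 mA.
P(R2) = I²·R2 = (0.8663)² × 31.1 = 23.34 mW.

P ≈ 23.3 mW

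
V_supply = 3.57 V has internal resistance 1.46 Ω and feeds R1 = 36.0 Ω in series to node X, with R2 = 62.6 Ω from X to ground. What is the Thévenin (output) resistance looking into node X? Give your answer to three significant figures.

R_th ≈ 23.4 Ω

R1' = 1.46 + 36.0 = 37.46 Ω (source resistance + R1).
Zeroing V_supply shorts the top of R1' to ground, so R_th = R1' ‖ R2 = 23.44 Ω.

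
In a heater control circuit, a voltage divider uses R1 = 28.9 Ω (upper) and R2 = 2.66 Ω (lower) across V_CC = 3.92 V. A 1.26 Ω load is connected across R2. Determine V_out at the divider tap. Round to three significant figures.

R2 ‖ R_L = (2.66 × 1.26)/(2.66 + 1.26) = 0.8550 Ω.
Then V_out = V_CC · R2'/(R1 + R2') = 3.92 × 0.8550/29.75 = 0.1126 V.
(Unloaded it would be 0.330 V; the load pulls it down.)

V_out ≈ 0.113 V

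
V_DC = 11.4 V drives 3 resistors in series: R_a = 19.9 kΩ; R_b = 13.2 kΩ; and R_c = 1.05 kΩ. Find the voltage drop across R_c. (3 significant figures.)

V ≈ 0.351 V

ΣR = 19.9 + 13.2 + 1.05 = 34.15 kΩ.
By the voltage-divider rule, V = 11.4 × 1.050/34.15 = 0.3505 V.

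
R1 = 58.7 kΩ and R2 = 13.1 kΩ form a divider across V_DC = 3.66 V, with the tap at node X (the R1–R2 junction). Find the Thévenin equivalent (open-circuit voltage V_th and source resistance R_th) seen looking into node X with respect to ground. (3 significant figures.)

V_th ≈ 0.668 V, R_th ≈ 10.7 kΩ

V_th is the unloaded tap voltage: V_DC · R2/(R1+R2) = 3.66 × 0.1825 = 0.6678 V.
Looking into X with the source shorted: R_th = R1·R2/(R1+R2) = 58.70 × 13.1/71.80 = 10.71 kΩ.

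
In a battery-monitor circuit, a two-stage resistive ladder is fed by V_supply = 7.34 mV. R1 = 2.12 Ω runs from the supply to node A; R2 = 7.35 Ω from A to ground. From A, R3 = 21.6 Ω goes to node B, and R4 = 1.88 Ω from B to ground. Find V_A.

V_A ≈ 5.32 mV

Node A sees R2 in parallel with the series input of stage 2, R3 + R4 = 23.48 Ω.
R2 ‖ (R3+R4) = 5.598 Ω.
First divider: V_A = V_supply · 5.598/(2.12 + 5.598) = 5.324 mV.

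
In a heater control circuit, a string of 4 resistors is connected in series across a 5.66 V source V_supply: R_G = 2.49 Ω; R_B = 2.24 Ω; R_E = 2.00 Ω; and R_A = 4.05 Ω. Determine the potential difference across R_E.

V ≈ 1.05 V

Series total: ΣR = 2.49 + 2.24 + 2.00 + 4.05 = 10.78 Ω.
Voltage divider: V = V_supply · (2.000 / 10.78) = 5.66 × 0.1855 = 1.050 V.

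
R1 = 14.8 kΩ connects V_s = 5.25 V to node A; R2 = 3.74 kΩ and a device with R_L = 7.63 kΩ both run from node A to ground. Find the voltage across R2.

R2 ‖ R_L = (3.74 × 7.63)/(3.74 + 7.63) = 2.510 kΩ.
Voltage divider with the loaded lower leg: V_out = 5.25 × 2.510/(14.8 + 2.510) = 5.25 × 0.1450 = 0.7612 V.
(Unloaded it would be 1.06 V; the load pulls it down.)

V_out ≈ 0.761 V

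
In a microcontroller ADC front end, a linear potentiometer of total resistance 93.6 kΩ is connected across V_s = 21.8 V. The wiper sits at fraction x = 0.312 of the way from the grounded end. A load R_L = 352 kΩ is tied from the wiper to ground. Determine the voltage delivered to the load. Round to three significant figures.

The pot divides into 64.40 kΩ above the wiper and 29.20 kΩ below.
Lower segment in parallel with the load: 29.20 ‖ 352 = 26.97 kΩ.
Loaded-divider output: V_out = 21.8 × 0.2952 = 6.434 V.
(Unloaded: V_out = x·V_s = 6.80 V.)

V_out ≈ 6.43 V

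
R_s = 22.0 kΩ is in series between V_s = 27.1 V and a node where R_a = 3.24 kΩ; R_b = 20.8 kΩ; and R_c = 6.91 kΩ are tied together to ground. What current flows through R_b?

Parallel bank: R_p = 1/(1/3.24 + 1/20.8 + 1/6.91) = 1.994 kΩ.
V_A = 27.1 × 1.994/23.99 = 2.252 V.
I(R_b) = V_A / R_b = 2.252/20.8 = 0.1083 mA.
(Equivalently: I_total = 1.129 mA, then current-divider fraction G_k/ΣG = 0.09588.)

I ≈ 0.108 mA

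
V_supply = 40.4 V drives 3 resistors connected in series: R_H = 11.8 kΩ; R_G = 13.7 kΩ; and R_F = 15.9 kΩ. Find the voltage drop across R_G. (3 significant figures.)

Series total: ΣR = 11.8 + 13.7 + 15.9 = 41.40 kΩ.
By the voltage-divider rule, V = 40.4 × 13.70/41.40 = 13.37 V.

V ≈ 13.4 V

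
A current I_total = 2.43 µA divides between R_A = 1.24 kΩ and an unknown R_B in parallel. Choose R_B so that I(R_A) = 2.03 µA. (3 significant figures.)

R_B ≈ 6.29 kΩ

In a two-way split, I_A/I_total = R_B/(R_A + R_B).
2.03/2.43 = R_B/(R_A + R_B) → R_B = R_A · (0.8354)/(1 − 0.8354) = 1.24 × 5.075 = 6.293 kΩ.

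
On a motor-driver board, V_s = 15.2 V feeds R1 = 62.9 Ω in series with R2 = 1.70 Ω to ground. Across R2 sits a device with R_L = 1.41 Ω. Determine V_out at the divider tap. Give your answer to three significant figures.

V_out ≈ 0.184 V

First combine the lower leg with the load: R2 ‖ R_L = 0.7707 Ω.
Now apply the divider: V_out = 15.2 × 0.01211 = 0.1840 V.
(Unloaded it would be 0.400 V; the load pulls it down.)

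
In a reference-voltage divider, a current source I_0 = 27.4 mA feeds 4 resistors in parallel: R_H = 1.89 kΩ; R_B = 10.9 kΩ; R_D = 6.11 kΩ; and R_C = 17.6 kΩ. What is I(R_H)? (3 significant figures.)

Conductances: ΣG = 1/1.89 + 1/10.9 + 1/6.11 + 1/17.6 = 0.8413 (1/kΩ).
R_H takes the fraction G_k/ΣG = 0.5291/0.8413 = 0.6289, so I = 27.4 × 0.6289 = 17.23 mA.

I ≈ 17.2 mA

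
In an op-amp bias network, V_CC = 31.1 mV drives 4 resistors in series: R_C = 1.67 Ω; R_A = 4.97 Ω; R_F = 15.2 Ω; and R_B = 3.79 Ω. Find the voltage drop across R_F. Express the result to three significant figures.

Total series resistance ΣR = 1.67 + 4.97 + 15.2 + 3.79 = 25.63 Ω.
By the voltage-divider rule, V = 31.1 × 15.20/25.63 = 18.44 mV.

V ≈ 18.4 mV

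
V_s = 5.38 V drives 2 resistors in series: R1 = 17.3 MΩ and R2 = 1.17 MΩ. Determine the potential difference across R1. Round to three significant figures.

V ≈ 5.04 V

ΣR = 17.3 + 1.17 = 18.47 MΩ.
V = V_s · R/ΣR = 5.38 × 0.9367 = 5.039 V.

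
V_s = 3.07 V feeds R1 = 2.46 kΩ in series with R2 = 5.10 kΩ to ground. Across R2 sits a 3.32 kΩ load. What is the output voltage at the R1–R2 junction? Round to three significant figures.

The load sits in parallel with R2, giving an effective lower resistance R2' = R2·R_L/(R2+R_L) = 2.011 kΩ.
Voltage divider with the loaded lower leg: V_out = 3.07 × 2.011/(2.46 + 2.011) = 3.07 × 0.4498 = 1.381 V.

V_out ≈ 1.38 V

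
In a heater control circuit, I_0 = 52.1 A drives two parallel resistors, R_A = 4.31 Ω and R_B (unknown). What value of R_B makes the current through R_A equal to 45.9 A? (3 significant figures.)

R_B ≈ 31.9 Ω

Two-branch current divider: I_A = I_0 · R_B/(R_A + R_B).
With f = 0.8810, R_B = R_A · f/(1−f) = 4.31 × 7.403 = 31.91 Ω.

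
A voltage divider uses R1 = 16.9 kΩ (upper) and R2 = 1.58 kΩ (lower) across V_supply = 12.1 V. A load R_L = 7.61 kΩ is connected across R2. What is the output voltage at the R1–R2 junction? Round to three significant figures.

V_out ≈ 0.869 V

First combine the lower leg with the load: R2 ‖ R_L = 1.308 kΩ.
Voltage divider with the loaded lower leg: V_out = 12.1 × 1.308/(16.9 + 1.308) = 12.1 × 0.07185 = 0.8694 V.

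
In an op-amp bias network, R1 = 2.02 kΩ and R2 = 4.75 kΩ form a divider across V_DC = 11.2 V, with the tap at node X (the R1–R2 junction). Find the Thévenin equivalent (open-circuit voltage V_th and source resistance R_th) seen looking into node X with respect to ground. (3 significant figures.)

V_th ≈ 7.86 V, R_th ≈ 1.42 kΩ

Open-circuit (no load on X): V_th = V_DC · R2/(R1 + R2) = 11.2 × 4.75/(2.020 + 4.75) = 7.858 V.
With V_DC suppressed (replaced by a short), R_th = R1 ‖ R2 = (2.020 × 4.75)/(2.020 + 4.75) = 1.417 kΩ.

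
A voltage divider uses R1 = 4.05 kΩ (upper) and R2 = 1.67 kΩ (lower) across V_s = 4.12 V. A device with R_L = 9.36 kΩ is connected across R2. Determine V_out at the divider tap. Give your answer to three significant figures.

The load sits in parallel with R2, giving an effective lower resistance R2' = R2·R_L/(R2+R_L) = 1.417 kΩ.
Voltage divider with the loaded lower leg: V_out = 4.12 × 1.417/(4.05 + 1.417) = 4.12 × 0.2592 = 1.068 V.

V_out ≈ 1.07 V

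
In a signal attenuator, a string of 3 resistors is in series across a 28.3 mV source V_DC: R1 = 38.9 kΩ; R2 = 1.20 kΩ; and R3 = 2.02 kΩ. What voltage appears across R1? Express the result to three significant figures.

Total series resistance ΣR = 38.9 + 1.20 + 2.02 = 42.12 kΩ.
Voltage divider: V = V_DC · (38.90 / 42.12) = 28.3 × 0.9236 = 26.14 mV.

V ≈ 26.1 mV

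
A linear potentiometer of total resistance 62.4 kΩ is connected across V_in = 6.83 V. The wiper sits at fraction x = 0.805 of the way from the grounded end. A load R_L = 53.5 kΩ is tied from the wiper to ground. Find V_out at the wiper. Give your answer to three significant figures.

Lower segment x·R_p = 50.23 kΩ; upper segment (1−x)·R_p = 12.17 kΩ.
Lower segment in parallel with the load: 50.23 ‖ 53.5 = 25.91 kΩ.
Then V_out = V_in · 25.91/(12.17 + 25.91) = 4.647 V.

V_out ≈ 4.65 V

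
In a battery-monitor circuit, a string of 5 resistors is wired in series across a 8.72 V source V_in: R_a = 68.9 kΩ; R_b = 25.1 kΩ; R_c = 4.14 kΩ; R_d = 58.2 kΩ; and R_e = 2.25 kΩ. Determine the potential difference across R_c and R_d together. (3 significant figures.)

ΣR = 68.9 + 25.1 + 4.14 + 58.2 + 2.25 = 158.6 kΩ.
R_{R_c..R_d} = 4.14 + 58.2 = 62.34 kΩ.
Voltage divider: V = V_in · (62.34 / 158.6) = 8.72 × 0.3931 = 3.428 V.

V ≈ 3.43 V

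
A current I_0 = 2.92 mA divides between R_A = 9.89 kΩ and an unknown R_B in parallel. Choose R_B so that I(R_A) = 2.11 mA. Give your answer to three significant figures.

R_B ≈ 25.8 kΩ

The fraction through R_A equals R_B/(R_A+R_B).
2.11/2.92 = R_B/(R_A + R_B) → R_B = R_A · (0.7226)/(1 − 0.7226) = 9.89 × 2.605 = 25.76 kΩ.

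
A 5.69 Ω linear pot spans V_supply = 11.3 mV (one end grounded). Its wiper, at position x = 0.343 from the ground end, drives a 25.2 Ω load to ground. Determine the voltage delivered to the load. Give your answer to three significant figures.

Split the track: R_lower = x·R_p = 1.952 Ω, R_upper = (1−x)·R_p = 3.738 Ω.
R_L loads the lower segment: effective lower R = 1.811 Ω.
Loaded-divider output: V_out = 11.3 × 0.3264 = 3.688 mV.
(Unloaded: V_out = x·V_supply = 3.88 mV.)

V_out ≈ 3.69 mV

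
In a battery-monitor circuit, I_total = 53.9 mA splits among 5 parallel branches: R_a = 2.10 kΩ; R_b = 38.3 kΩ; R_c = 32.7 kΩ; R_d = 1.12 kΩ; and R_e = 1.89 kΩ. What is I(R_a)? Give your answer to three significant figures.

I ≈ 13.1 mA

ΣG = 1/2.10 + 1/38.3 + 1/32.7 + 1/1.12 + 1/1.89 = 1.955.
R_a takes the fraction G_k/ΣG = 0.4762/1.955 = 0.2436, so I = 53.9 × 0.2436 = 13.13 mA.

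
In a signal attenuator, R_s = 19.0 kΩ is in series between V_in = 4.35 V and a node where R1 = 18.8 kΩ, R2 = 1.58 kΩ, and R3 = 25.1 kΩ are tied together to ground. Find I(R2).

I ≈ 0.186 mA

Parallel bank: R_p = 1/(1/18.8 + 1/1.58 + 1/25.1) = 1.378 kΩ.
V_A by voltage divider: V_A = 4.35 × 1.378/(19.0 + 1.378) = 0.2941 V.
I(R2) = V_A / R2 = 0.2941/1.58 = 0.1861 mA.
(Equivalently: I_total = 0.2135 mA, then current-divider fraction G_k/ΣG = 0.8718.)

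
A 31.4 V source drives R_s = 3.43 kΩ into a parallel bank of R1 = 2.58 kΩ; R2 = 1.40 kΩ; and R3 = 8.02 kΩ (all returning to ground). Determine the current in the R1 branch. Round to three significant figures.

Parallel bank: R_p = 1/(1/2.58 + 1/1.40 + 1/8.02) = 0.8153 kΩ.
V_A by voltage divider: V_A = 31.4 × 0.8153/(3.43 + 0.8153) = 6.030 V.
I(R1) = V_A / R1 = 6.030/2.58 = 2.337 mA.

I ≈ 2.34 mA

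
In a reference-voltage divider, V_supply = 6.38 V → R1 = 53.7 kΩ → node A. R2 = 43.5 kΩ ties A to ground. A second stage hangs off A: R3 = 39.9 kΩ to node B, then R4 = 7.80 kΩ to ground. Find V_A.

V_A ≈ 1.90 V

Node A sees R2 in parallel with the series input of stage 2, R3 + R4 = 47.70 kΩ.
R2 ‖ (R3+R4) = 22.75 kΩ.
So V_A = 6.38 × 0.2976 = 1.899 V.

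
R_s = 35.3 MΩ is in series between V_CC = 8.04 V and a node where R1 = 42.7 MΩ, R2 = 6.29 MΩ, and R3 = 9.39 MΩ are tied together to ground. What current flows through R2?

Combine the parallel branches: R_p = (1/42.7 + 1/6.29 + 1/9.39)⁻¹ = 3.461 MΩ.
Node voltage V_A = V_CC · R_p/(R_s + R_p) = 8.04 × 0.08930 = 0.7180 V.
Branch current I = V_A/R2 = 0.7180/6.29 = 0.1141 µA.

I ≈ 0.114 µA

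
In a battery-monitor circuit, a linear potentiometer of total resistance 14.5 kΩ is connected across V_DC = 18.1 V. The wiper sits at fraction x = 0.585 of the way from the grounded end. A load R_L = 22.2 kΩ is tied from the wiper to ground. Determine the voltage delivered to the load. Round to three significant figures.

V_out ≈ 9.14 V

Split the track: R_lower = x·R_p = 8.482 kΩ, R_upper = (1−x)·R_p = 6.018 kΩ.
(x·R_p) ‖ R_L = 6.137 kΩ.
Loaded-divider output: V_out = 18.1 × 0.5049 = 9.139 V.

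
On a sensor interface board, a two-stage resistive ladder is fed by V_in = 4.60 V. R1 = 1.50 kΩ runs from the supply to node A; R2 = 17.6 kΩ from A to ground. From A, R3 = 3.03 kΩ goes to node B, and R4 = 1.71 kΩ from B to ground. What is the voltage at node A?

The second stage (R3 + R4 = 4.740 kΩ) loads node A in parallel with R2.
Effective lower resistance at A: R2 ‖ 4.740 = 3.734 kΩ.
First divider: V_A = V_in · 3.734/(1.50 + 3.734) = 3.282 V.

V_A ≈ 3.28 V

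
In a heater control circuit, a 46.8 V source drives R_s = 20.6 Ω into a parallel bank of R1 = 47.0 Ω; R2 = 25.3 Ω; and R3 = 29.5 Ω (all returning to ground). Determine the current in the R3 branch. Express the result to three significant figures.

I ≈ 0.538 A

Combine the parallel branches: R_p = (1/47.0 + 1/25.3 + 1/29.5)⁻¹ = 10.56 Ω.
V_A = 46.8 × 10.56/31.16 = 15.86 V.
Branch current I = V_A/R3 = 15.86/29.5 = 0.5376 A.
(Equivalently: I_total = 1.502 A, then current-divider fraction G_k/ΣG = 0.3580.)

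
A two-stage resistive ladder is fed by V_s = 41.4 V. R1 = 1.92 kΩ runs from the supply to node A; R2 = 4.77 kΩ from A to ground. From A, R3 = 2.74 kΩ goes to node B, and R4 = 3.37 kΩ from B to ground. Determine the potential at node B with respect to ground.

Node A sees R2 in parallel with the series input of stage 2, R3 + R4 = 6.110 kΩ.
R2 ‖ (R3+R4) = 2.679 kΩ.
V_A = 41.4 × 2.679/(1.92 + 2.679) = 24.12 V.
Stage 2 is unloaded, so V_B = V_A · R4/(R3+R4) = 24.12 × 3.37/6.110 = 13.30 V.

V_B ≈ 13.3 V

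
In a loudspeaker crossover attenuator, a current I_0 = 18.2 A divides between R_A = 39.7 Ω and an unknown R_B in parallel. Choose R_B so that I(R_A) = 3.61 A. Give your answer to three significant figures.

In a two-way split, I_A/I_0 = R_B/(R_A + R_B).
3.61/18.2 = R_B/(R_A + R_B) → R_B = R_A · (0.1984)/(1 − 0.1984) = 39.7 × 0.2474 = 9.823 Ω.

R_B ≈ 9.82 Ω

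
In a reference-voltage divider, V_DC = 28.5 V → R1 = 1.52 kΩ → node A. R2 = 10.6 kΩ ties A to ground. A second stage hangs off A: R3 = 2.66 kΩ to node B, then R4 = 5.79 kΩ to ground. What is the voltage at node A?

V_A ≈ 21.5 V

The second stage (R3 + R4 = 8.450 kΩ) loads node A in parallel with R2.
Effective lower resistance at A: R2 ‖ 8.450 = 4.702 kΩ.
First divider: V_A = V_DC · 4.702/(1.52 + 4.702) = 21.54 V.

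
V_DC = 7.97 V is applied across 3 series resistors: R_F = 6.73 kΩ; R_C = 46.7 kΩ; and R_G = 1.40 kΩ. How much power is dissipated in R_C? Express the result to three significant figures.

P ≈ 0.987 mW

Series current I = V_DC/ΣR = 7.97/54.83 = 0.1454 mA.
P(R_C) = I²·R_C = (0.1454)² × 46.7 = 0.9867 mW.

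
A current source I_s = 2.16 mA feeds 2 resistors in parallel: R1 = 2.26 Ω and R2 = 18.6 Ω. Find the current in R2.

For two parallel branches, I_k = I_s · (other R)/(sum of R).
So I = 2.16 × 2.26/20.86 = 0.2340 mA.

I ≈ 0.234 mA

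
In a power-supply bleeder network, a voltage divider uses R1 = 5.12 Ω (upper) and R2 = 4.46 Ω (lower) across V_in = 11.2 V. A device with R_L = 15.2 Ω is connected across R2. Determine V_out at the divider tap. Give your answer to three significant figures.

R2 ‖ R_L = (4.46 × 15.2)/(4.46 + 15.2) = 3.448 Ω.
Then V_out = V_in · R2'/(R1 + R2') = 11.2 × 3.448/8.568 = 4.507 V.

V_out ≈ 4.51 V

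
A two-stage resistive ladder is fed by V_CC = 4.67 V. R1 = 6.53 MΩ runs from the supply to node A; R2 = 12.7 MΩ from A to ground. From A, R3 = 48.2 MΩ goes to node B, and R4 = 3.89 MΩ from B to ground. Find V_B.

V_B ≈ 0.213 V

Node A sees R2 in parallel with the series input of stage 2, R3 + R4 = 52.09 MΩ.
Effective lower resistance at A: R2 ‖ 52.09 = 10.21 MΩ.
First divider: V_A = V_CC · 10.21/(6.53 + 10.21) = 2.848 V.
V_B = V_A × 0.07468 = 0.2127 V.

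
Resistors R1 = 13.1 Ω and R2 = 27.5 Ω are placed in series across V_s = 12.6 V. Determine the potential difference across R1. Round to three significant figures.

Total series resistance ΣR = 13.1 + 27.5 = 40.60 Ω.
Voltage divider: V = V_s · (13.10 / 40.60) = 12.6 × 0.3227 = 4.066 V.

V ≈ 4.07 V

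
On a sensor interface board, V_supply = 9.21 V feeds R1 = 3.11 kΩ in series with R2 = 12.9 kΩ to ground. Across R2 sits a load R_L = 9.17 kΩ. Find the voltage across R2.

The load sits in parallel with R2, giving an effective lower resistance R2' = R2·R_L/(R2+R_L) = 5.360 kΩ.
Voltage divider with the loaded lower leg: V_out = 9.21 × 5.360/(3.11 + 5.360) = 9.21 × 0.6328 = 5.828 V.

V_out ≈ 5.83 V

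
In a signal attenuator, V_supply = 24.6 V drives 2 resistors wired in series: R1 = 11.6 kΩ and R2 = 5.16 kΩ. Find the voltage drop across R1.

Total series resistance ΣR = 11.6 + 5.16 = 16.76 kΩ.
V = V_supply · R/ΣR = 24.6 × 0.6921 = 17.03 V.

V ≈ 17.0 V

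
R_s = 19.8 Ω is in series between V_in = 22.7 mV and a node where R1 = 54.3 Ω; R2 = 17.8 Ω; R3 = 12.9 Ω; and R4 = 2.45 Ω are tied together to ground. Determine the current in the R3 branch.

Equivalent of the parallel group: R_p = 1.785 Ω.
Node voltage V_A = V_in · R_p/(R_s + R_p) = 22.7 × 0.08269 = 1.877 mV.
I(R3) = V_A / R3 = 1.877/12.9 = 0.1455 mA.

I ≈ 0.146 mA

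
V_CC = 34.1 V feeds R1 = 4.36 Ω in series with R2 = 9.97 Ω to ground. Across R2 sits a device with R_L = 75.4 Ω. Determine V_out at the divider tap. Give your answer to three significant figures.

First combine the lower leg with the load: R2 ‖ R_L = 8.806 Ω.
Then V_out = V_CC · R2'/(R1 + R2') = 34.1 × 8.806/13.17 = 22.81 V.

V_out ≈ 22.8 V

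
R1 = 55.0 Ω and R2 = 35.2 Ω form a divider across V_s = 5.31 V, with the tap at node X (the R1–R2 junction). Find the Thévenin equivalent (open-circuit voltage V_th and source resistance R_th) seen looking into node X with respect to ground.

Open-circuit (no load on X): V_th = V_s · R2/(R1 + R2) = 5.31 × 35.2/(55.00 + 35.2) = 2.072 V.
Looking into X with the source shorted: R_th = R1·R2/(R1+R2) = 55.00 × 35.2/90.20 = 21.46 Ω.

V_th ≈ 2.07 V, R_th ≈ 21.5 Ω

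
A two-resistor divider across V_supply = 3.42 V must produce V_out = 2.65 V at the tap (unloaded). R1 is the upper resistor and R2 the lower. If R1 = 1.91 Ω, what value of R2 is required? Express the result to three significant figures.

R2 ≈ 6.57 Ω

Required fraction k = V_out/V_supply = 0.7749.
So R2 = R1 · V_out/(V_supply − V_out) = 1.91 × 2.65/(3.42 − 2.65) = 1.91 × 3.442 = 6.573 Ω.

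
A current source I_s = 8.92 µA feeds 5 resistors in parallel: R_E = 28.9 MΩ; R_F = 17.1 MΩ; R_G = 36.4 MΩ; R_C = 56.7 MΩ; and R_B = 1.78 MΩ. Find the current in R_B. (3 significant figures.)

ΣG = 1/28.9 + 1/17.1 + 1/36.4 + 1/56.7 + 1/1.78 = 0.7000.
By the current-divider rule, I = I_s · G_k/ΣG = 8.92 × 0.8026 = 7.159 µA.

I ≈ 7.16 µA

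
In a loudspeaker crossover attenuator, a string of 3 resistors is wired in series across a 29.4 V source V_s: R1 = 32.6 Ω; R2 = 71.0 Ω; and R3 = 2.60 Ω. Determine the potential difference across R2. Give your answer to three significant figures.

V ≈ 19.7 V

Total series resistance ΣR = 32.6 + 71.0 + 2.60 = 106.2 Ω.
V = V_s · R/ΣR = 29.4 × 0.6685 = 19.66 V.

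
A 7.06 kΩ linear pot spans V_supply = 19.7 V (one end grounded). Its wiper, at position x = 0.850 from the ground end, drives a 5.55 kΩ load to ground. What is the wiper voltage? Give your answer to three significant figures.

Split the track: R_lower = x·R_p = 6.001 kΩ, R_upper = (1−x)·R_p = 1.059 kΩ.
Lower segment in parallel with the load: 6.001 ‖ 5.55 = 2.883 kΩ.
Then V_out = V_supply · 2.883/(1.059 + 2.883) = 14.41 V.

V_out ≈ 14.4 V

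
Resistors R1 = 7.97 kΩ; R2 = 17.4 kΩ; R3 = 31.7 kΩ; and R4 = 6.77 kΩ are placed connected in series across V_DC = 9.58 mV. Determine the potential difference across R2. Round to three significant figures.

V ≈ 2.61 mV

Series total: ΣR = 7.97 + 17.4 + 31.7 + 6.77 = 63.84 kΩ.
Voltage divider: V = V_DC · (17.40 / 63.84) = 9.58 × 0.2726 = 2.611 mV.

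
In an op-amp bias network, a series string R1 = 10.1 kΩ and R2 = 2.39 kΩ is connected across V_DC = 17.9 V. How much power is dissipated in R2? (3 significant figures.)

P ≈ 4.91 mW

Series current I = V_DC/ΣR = 17.9/12.49 = 1.433 mA.
P(R2) = I²·R2 = (1.433)² × 2.39 = 4.909 mW.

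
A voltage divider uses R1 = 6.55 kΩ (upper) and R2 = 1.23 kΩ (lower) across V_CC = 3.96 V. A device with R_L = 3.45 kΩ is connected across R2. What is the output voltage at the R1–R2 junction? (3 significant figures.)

First combine the lower leg with the load: R2 ‖ R_L = 0.9067 kΩ.
Voltage divider with the loaded lower leg: V_out = 3.96 × 0.9067/(6.55 + 0.9067) = 3.96 × 0.1216 = 0.4815 V.

V_out ≈ 0.482 V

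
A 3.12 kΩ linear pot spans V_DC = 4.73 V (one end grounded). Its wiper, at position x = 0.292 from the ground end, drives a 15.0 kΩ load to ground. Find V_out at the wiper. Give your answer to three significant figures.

V_out ≈ 1.32 V

The pot divides into 2.209 kΩ above the wiper and 0.9110 kΩ below.
R_L loads the lower segment: effective lower R = 0.8589 kΩ.
Loaded-divider output: V_out = 4.73 × 0.2800 = 1.324 V.
(Unloaded: V_out = x·V_DC = 1.38 V.)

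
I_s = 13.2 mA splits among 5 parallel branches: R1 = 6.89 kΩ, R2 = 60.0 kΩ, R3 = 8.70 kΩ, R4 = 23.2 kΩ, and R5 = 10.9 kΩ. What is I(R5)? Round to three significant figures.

Conductances: ΣG = 1/6.89 + 1/60.0 + 1/8.70 + 1/23.2 + 1/10.9 = 0.4116 (1/kΩ).
By the current-divider rule, I = I_s · G_k/ΣG = 13.2 × 0.2229 = 2.942 mA.

I ≈ 2.94 mA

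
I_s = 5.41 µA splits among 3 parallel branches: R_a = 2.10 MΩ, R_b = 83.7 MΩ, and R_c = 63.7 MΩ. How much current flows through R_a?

Total conductance ΣG = 1/2.10 + 1/83.7 + 1/63.7 = 0.5038 (units of 1/MΩ).
R_a takes the fraction G_k/ΣG = 0.4762/0.5038 = 0.9451, so I = 5.41 × 0.9451 = 5.113 µA.

I ≈ 5.11 µA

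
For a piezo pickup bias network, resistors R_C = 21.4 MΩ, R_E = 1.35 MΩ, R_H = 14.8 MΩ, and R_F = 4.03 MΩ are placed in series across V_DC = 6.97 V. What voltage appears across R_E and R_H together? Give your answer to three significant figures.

Series total: ΣR = 21.4 + 1.35 + 14.8 + 4.03 = 41.58 MΩ.
R_{R_E..R_H} = 1.35 + 14.8 = 16.15 MΩ.
Voltage divider: V = V_DC · (16.15 / 41.58) = 6.97 × 0.3884 = 2.707 V.

V ≈ 2.71 V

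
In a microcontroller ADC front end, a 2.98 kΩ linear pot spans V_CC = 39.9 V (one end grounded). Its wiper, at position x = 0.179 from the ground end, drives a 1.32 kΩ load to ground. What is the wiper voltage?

V_out ≈ 5.36 V

Lower segment x·R_p = 0.5334 kΩ; upper segment (1−x)·R_p = 2.447 kΩ.
R_L loads the lower segment: effective lower R = 0.3799 kΩ.
V_out = 39.9 × 0.3799/(2.447 + 0.3799) = 5.363 V.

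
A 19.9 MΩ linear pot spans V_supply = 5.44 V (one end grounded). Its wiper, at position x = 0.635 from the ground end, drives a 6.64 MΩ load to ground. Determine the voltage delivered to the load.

The pot divides into 7.263 MΩ above the wiper and 12.64 MΩ below.
R_L loads the lower segment: effective lower R = 4.353 MΩ.
V_out = 5.44 × 4.353/(7.263 + 4.353) = 2.038 V.

V_out ≈ 2.04 V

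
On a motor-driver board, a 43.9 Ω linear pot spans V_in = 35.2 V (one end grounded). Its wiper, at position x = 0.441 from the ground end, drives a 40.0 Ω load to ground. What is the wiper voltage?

V_out ≈ 12.2 V

Lower segment x·R_p = 19.36 Ω; upper segment (1−x)·R_p = 24.54 Ω.
R_L loads the lower segment: effective lower R = 13.05 Ω.
Then V_out = V_in · 13.05/(24.54 + 13.05) = 12.22 V.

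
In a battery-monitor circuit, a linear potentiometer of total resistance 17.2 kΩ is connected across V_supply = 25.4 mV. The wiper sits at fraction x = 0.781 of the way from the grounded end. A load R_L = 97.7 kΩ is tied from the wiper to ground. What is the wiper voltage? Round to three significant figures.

Lower segment x·R_p = 13.43 kΩ; upper segment (1−x)·R_p = 3.767 kΩ.
Lower segment in parallel with the load: 13.43 ‖ 97.7 = 11.81 kΩ.
Loaded-divider output: V_out = 25.4 × 0.7582 = 19.26 mV.
(Unloaded: V_out = x·V_supply = 19.8 mV.)

V_out ≈ 19.3 mV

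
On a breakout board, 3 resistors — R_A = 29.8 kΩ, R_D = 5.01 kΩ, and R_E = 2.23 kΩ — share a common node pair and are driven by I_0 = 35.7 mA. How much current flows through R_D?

Conductances: ΣG = 1/29.8 + 1/5.01 + 1/2.23 = 0.6816 (1/kΩ).
R_D takes the fraction G_k/ΣG = 0.1996/0.6816 = 0.2928, so I = 35.7 × 0.2928 = 10.45 mA.

I ≈ 10.5 mA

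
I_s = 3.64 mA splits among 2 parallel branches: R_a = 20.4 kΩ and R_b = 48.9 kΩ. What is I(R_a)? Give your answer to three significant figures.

I ≈ 2.57 mA

Two-branch current divider: I_k = I_s · R_other/(R_1 + R_2).
So I = 3.64 × 48.9/69.30 = 2.568 mA.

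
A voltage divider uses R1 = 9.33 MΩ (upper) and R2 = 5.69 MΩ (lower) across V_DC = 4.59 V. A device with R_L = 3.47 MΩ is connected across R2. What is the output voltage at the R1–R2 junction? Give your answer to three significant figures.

V_out ≈ 0.861 V

First combine the lower leg with the load: R2 ‖ R_L = 2.155 MΩ.
Now apply the divider: V_out = 4.59 × 0.1877 = 0.8614 V.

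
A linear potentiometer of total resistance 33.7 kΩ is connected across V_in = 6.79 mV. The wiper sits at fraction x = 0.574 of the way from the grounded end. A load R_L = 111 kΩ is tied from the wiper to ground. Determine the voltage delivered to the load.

Lower segment x·R_p = 19.34 kΩ; upper segment (1−x)·R_p = 14.36 kΩ.
Lower segment in parallel with the load: 19.34 ‖ 111 = 16.47 kΩ.
V_out = 6.79 × 16.47/(14.36 + 16.47) = 3.628 mV.
(Unloaded: V_out = x·V_in = 3.90 mV.)

V_out ≈ 3.63 mV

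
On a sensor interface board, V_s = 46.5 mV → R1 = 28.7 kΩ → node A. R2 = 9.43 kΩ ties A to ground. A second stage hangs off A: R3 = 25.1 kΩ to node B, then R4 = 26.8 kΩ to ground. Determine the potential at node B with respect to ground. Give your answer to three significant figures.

V_B ≈ 5.22 mV

Node A sees R2 in parallel with the series input of stage 2, R3 + R4 = 51.90 kΩ.
R2 ‖ (R3+R4) = 7.980 kΩ.
First divider: V_A = V_s · 7.980/(28.7 + 7.980) = 10.12 mV.
V_B = V_A × 0.5164 = 5.224 mV.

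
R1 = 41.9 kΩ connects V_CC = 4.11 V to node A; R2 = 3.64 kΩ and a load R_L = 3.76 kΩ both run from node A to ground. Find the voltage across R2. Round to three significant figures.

V_out ≈ 0.174 V

The load sits in parallel with R2, giving an effective lower resistance R2' = R2·R_L/(R2+R_L) = 1.850 kΩ.
Now apply the divider: V_out = 4.11 × 0.04228 = 0.1738 V.
(Unloaded it would be 0.329 V; the load pulls it down.)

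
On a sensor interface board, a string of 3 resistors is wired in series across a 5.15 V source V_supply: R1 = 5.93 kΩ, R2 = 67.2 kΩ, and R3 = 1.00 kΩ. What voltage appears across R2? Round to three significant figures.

Series total: ΣR = 5.93 + 67.2 + 1.00 = 74.13 kΩ.
By the voltage-divider rule, V = 5.15 × 67.20/74.13 = 4.669 V.

V ≈ 4.67 V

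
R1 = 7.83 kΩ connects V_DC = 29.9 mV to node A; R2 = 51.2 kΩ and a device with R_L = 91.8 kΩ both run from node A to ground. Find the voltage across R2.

First combine the lower leg with the load: R2 ‖ R_L = 32.87 kΩ.
Now apply the divider: V_out = 29.9 × 0.8076 = 24.15 mV.

V_out ≈ 24.1 mV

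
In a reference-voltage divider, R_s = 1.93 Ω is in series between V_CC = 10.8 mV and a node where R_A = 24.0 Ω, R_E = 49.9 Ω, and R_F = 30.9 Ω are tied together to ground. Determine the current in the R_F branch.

Combine the parallel branches: R_p = (1/24.0 + 1/49.9 + 1/30.9)⁻¹ = 10.63 Ω.
Node voltage V_A = V_CC · R_p/(R_s + R_p) = 10.8 × 0.8463 = 9.141 mV.
Branch current I = V_A/R_F = 9.141/30.9 = 0.2958 mA.

I ≈ 0.296 mA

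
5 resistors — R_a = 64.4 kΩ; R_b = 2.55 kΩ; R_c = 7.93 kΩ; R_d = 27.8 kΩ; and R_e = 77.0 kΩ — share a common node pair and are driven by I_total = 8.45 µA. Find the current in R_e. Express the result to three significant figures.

I ≈ 0.188 µA

ΣG = 1/64.4 + 1/2.55 + 1/7.93 + 1/27.8 + 1/77.0 = 0.5827.
By the current-divider rule, I = I_total · G_k/ΣG = 8.45 × 0.02229 = 0.1883 µA.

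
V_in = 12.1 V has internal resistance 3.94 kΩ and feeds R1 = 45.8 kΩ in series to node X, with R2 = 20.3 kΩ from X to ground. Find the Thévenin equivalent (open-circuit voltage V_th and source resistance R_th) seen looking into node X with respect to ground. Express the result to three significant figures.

R1' = 3.94 + 45.8 = 49.74 kΩ (source resistance + R1).
V_th is the unloaded tap voltage: V_in · R2/(R1'+R2) = 12.1 × 0.2898 = 3.507 V.
With V_in suppressed (replaced by a short), R_th = R1' ‖ R2 = (49.74 × 20.3)/(49.74 + 20.3) = 14.42 kΩ.

V_th ≈ 3.51 V, R_th ≈ 14.4 kΩ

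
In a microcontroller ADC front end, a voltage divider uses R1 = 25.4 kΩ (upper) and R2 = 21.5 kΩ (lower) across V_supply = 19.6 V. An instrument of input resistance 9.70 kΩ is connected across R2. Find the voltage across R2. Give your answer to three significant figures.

V_out ≈ 4.08 V

First combine the lower leg with the load: R2 ‖ R_L = 6.684 kΩ.
Now apply the divider: V_out = 19.6 × 0.2083 = 4.083 V.
(Unloaded it would be 8.99 V; the load pulls it down.)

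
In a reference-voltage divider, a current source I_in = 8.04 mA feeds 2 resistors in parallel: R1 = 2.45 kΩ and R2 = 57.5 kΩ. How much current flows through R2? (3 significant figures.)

With just two branches, the current splits inversely with resistance.
So I = 8.04 × 2.45/59.95 = 0.3286 mA.

I ≈ 0.329 mA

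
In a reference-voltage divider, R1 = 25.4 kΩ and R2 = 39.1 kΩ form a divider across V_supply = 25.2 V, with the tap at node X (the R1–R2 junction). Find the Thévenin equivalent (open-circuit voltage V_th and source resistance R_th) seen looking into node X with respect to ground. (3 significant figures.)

Open-circuit (no load on X): V_th = V_supply · R2/(R1 + R2) = 25.2 × 39.1/(25.40 + 39.1) = 15.28 V.
Looking into X with the source shorted: R_th = R1·R2/(R1+R2) = 25.40 × 39.1/64.50 = 15.40 kΩ.

V_th ≈ 15.3 V, R_th ≈ 15.4 kΩ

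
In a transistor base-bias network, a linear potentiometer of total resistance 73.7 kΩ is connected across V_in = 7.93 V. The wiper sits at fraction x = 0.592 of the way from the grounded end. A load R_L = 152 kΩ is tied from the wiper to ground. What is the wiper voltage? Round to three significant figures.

The pot divides into 30.07 kΩ above the wiper and 43.63 kΩ below.
R_L loads the lower segment: effective lower R = 33.90 kΩ.
V_out = 7.93 × 33.90/(30.07 + 33.90) = 4.202 V.
(Unloaded: V_out = x·V_in = 4.69 V.)

V_out ≈ 4.20 V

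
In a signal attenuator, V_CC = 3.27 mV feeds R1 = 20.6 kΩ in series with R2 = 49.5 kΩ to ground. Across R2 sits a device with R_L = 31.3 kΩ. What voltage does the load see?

V_out ≈ 1.58 mV

The load sits in parallel with R2, giving an effective lower resistance R2' = R2·R_L/(R2+R_L) = 19.18 kΩ.
Then V_out = V_CC · R2'/(R1 + R2') = 3.27 × 19.18/39.78 = 1.576 mV.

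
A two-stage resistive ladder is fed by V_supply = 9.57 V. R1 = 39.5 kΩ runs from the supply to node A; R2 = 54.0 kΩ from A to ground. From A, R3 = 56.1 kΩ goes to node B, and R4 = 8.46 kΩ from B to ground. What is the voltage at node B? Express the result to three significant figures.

V_B ≈ 0.535 V

Node A sees R2 in parallel with the series input of stage 2, R3 + R4 = 64.56 kΩ.
R2 ‖ (R3+R4) = 29.40 kΩ.
So V_A = 9.57 × 0.4267 = 4.084 V.
Stage 2 is unloaded, so V_B = V_A · R4/(R3+R4) = 4.084 × 8.46/64.56 = 0.5352 V.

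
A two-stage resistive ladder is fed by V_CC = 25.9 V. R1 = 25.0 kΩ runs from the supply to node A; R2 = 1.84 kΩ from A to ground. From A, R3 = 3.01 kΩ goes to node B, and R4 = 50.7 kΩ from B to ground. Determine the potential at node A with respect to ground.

The second stage (R3 + R4 = 53.71 kΩ) loads node A in parallel with R2.
Effective lower resistance at A: R2 ‖ 53.71 = 1.779 kΩ.
V_A = 25.9 × 1.779/(25.0 + 1.779) = 1.721 V.

V_A ≈ 1.72 V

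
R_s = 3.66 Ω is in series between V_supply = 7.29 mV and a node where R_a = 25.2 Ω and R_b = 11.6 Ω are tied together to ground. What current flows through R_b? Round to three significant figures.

Equivalent of the parallel group: R_p = 7.943 Ω.
V_A = 7.29 × 7.943/11.60 = 4.991 mV.
I(R_b) = V_A / R_b = 4.991/11.6 = 0.4302 mA.

I ≈ 0.430 mA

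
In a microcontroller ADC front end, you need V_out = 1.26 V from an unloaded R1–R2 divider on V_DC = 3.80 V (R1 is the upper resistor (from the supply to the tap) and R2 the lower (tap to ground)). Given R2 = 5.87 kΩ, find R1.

The divider ratio is R2/(R1+R2) = 1.26/3.80 = 0.3316.
Rearranging, R1 = R2·(1−k)/k = 5.87 × 2.016 = 11.83 kΩ.

R1 ≈ 11.8 kΩ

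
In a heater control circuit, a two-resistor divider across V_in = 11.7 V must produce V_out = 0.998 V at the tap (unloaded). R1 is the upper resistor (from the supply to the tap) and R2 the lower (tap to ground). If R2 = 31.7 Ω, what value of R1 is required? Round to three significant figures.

The divider ratio is R2/(R1+R2) = 0.998/11.7 = 0.08530.
So R1 = R2 · (V_in/V_out − 1) = 31.7 × (11.7/0.998 − 1) = 31.7 × 10.72 = 339.9 Ω.

R1 ≈ 340 Ω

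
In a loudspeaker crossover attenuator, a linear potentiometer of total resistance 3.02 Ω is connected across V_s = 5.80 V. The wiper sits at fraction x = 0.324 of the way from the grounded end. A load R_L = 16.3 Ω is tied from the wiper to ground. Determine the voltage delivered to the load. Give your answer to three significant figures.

V_out ≈ 1.81 V

The pot divides into 2.042 Ω above the wiper and 0.9785 Ω below.
R_L loads the lower segment: effective lower R = 0.9231 Ω.
V_out = 5.80 × 0.9231/(2.042 + 0.9231) = 1.806 V.
(Unloaded: V_out = x·V_s = 1.88 V.)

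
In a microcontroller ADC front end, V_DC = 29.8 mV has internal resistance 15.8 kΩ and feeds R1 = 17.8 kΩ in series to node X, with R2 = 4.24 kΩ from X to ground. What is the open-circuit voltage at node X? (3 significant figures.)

V_th ≈ 3.34 mV

R1' = 15.8 + 17.8 = 33.60 kΩ (source resistance + R1).
With X open, the divider is unloaded: V_th = 29.8 × 4.24/37.84 = 3.339 mV.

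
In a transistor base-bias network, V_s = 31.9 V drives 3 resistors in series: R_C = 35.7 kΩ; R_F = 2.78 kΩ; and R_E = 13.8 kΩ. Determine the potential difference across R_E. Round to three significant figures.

Series total: ΣR = 35.7 + 2.78 + 13.8 = 52.28 kΩ.
V = V_s · R/ΣR = 31.9 × 0.2640 = 8.420 V.

V ≈ 8.42 V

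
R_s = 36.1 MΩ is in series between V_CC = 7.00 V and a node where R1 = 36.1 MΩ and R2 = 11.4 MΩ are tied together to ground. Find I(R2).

Parallel bank: R_p = 1/(1/36.1 + 1/11.4) = 8.664 MΩ.
V_A = 7.00 × 8.664/44.76 = 1.355 V.
I(R2) = V_A / R2 = 1.355/11.4 = 0.1188 µA.
(Check via current divider: I_total = 0.1564 µA; share G_k/ΣG = 0.7600 → same result.)

I ≈ 0.119 µA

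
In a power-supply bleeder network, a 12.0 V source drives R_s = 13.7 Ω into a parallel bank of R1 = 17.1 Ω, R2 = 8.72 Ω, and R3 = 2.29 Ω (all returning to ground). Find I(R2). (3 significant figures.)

Combine the parallel branches: R_p = (1/17.1 + 1/8.72 + 1/2.29)⁻¹ = 1.640 Ω.
V_A by voltage divider: V_A = 12.0 × 1.640/(13.7 + 1.640) = 1.283 V.
I(R2) = V_A / R2 = 1.283/8.72 = 0.1471 A.
(Equivalently: I_total = 0.7823 A, then current-divider fraction G_k/ΣG = 0.1880.)

I ≈ 0.147 A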